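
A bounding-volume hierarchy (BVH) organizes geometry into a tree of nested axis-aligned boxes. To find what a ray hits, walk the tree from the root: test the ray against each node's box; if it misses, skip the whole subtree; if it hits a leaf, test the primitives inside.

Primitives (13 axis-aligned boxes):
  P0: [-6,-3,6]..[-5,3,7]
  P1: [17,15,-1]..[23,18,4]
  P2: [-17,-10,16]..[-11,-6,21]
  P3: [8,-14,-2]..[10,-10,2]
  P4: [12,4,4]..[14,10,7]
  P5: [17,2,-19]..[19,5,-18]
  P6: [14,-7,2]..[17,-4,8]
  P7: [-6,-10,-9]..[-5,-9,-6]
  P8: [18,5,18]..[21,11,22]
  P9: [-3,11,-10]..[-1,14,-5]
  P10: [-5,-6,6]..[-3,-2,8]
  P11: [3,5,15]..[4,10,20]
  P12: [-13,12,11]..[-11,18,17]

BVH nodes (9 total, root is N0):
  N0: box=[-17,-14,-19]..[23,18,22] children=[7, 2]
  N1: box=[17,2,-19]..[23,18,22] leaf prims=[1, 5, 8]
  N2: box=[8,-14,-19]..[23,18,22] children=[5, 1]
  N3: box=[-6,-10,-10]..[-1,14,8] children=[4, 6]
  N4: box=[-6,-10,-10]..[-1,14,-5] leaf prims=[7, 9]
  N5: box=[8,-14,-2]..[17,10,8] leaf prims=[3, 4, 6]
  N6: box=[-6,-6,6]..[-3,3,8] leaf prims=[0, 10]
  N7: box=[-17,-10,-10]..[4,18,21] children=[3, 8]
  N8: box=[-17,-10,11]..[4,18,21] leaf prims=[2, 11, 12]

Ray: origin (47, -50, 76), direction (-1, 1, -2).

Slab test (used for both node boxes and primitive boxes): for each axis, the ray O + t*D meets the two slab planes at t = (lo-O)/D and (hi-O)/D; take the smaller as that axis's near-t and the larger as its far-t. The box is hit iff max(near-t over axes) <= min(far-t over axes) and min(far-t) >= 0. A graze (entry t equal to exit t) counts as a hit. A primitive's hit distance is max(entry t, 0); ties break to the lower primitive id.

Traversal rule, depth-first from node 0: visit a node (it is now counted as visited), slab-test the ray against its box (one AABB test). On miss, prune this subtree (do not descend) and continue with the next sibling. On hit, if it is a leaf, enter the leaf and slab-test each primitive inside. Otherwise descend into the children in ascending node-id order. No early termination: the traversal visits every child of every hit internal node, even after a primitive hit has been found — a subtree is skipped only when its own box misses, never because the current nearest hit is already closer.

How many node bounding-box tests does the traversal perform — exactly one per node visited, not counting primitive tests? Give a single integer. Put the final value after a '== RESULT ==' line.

Traverse from the root:
N0 x:[24,64] y:[36,68] z:[27,95/2] -> hit [36,95/2], descend [2, 7]
  N2 x:[24,39] y:[36,68] z:[27,95/2] -> hit [36,39], descend [1, 5]
    N1 x:[24,30] y:[52,68] z:[27,95/2] -> miss, prune
    N5 x:[30,39] y:[36,60] z:[34,39] -> hit [36,39] leaf, test {P3@t=37, P4(miss), P6(miss)}
  N7 x:[43,64] y:[40,68] z:[55/2,43] -> hit [43,43], descend [3, 8]
    N3 x:[48,53] y:[40,64] z:[34,43] -> miss, prune
    N8 x:[43,64] y:[40,68] z:[55/2,65/2] -> miss, prune

order=[0, 2, 1, 5, 7, 3, 8]  |boxes|=7  |leaves|=1  hit=P3

== RESULT ==
7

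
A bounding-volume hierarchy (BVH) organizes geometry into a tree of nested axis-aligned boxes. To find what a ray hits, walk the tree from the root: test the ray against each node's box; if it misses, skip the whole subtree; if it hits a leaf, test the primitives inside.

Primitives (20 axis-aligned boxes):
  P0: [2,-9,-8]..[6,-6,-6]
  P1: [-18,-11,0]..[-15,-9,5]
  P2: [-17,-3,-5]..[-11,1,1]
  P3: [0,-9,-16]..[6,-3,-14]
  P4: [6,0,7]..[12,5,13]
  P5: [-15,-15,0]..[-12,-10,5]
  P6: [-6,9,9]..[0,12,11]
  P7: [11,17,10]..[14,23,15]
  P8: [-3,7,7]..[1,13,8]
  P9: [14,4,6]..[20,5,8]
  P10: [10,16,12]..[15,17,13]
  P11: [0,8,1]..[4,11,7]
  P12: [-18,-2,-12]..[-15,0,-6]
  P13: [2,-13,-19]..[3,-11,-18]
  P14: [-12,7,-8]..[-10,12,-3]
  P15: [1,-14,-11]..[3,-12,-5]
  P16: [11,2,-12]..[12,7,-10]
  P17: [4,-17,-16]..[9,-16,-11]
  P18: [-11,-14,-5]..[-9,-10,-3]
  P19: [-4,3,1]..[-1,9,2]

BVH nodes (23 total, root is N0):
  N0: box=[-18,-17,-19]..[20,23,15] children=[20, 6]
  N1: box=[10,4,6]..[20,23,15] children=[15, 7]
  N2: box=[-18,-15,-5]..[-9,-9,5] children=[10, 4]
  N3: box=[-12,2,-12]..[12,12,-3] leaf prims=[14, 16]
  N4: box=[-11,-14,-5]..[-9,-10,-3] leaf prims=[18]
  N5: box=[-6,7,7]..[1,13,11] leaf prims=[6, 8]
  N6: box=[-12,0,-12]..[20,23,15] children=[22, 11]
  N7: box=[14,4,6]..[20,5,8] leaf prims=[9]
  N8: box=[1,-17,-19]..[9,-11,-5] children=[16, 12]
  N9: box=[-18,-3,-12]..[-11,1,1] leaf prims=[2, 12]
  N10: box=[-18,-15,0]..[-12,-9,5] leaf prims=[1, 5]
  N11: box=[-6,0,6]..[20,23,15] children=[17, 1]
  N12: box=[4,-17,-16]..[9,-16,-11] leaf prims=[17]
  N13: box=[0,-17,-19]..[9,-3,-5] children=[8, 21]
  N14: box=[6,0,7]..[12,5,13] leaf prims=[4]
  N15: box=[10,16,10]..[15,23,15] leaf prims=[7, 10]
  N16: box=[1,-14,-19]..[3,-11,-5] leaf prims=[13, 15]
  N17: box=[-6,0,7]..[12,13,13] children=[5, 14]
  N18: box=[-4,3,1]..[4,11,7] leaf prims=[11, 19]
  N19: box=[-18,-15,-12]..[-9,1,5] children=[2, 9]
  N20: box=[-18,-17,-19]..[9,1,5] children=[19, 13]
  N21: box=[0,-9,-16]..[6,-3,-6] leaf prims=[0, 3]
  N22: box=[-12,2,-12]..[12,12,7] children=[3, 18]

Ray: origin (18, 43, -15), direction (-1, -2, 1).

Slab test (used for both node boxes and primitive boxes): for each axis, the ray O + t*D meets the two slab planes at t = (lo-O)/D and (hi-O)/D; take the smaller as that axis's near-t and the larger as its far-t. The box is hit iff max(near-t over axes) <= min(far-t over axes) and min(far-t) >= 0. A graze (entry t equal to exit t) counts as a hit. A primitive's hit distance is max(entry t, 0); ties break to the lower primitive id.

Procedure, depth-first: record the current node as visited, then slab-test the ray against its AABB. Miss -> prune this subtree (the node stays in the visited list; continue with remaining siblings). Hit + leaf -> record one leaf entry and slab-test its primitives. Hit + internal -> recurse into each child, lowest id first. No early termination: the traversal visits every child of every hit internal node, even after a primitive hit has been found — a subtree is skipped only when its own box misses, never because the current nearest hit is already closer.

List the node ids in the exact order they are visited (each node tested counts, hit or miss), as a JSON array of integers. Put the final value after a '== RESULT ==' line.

Traverse from the root:
N0 x:[-2,36] y:[10,30] z:[-4,30] -> hit [10,30], descend [6, 20]
  N6 x:[-2,30] y:[10,43/2] z:[3,30] -> hit [10,43/2], descend [11, 22]
    N11 x:[-2,24] y:[10,43/2] z:[21,30] -> hit [21,43/2], descend [1, 17]
      N1 x:[-2,8] y:[10,39/2] z:[21,30] -> miss, prune
      N17 x:[6,24] y:[15,43/2] z:[22,28] -> miss, prune
    N22 x:[6,30] y:[31/2,41/2] z:[3,22] -> hit [31/2,41/2], descend [3, 18]
      N3 x:[6,30] y:[31/2,41/2] z:[3,12] -> miss, prune
      N18 x:[14,22] y:[16,20] z:[16,22] -> hit [16,20] leaf, test {P11@t=16, P19(miss)}
  N20 x:[9,36] y:[21,30] z:[-4,20] -> miss, prune

Visited [0, 6, 11, 1, 17, 22, 3, 18, 20]. Tests: 9 box, 1 leaf. Nearest: P11.

== RESULT ==
[0, 6, 11, 1, 17, 22, 3, 18, 20]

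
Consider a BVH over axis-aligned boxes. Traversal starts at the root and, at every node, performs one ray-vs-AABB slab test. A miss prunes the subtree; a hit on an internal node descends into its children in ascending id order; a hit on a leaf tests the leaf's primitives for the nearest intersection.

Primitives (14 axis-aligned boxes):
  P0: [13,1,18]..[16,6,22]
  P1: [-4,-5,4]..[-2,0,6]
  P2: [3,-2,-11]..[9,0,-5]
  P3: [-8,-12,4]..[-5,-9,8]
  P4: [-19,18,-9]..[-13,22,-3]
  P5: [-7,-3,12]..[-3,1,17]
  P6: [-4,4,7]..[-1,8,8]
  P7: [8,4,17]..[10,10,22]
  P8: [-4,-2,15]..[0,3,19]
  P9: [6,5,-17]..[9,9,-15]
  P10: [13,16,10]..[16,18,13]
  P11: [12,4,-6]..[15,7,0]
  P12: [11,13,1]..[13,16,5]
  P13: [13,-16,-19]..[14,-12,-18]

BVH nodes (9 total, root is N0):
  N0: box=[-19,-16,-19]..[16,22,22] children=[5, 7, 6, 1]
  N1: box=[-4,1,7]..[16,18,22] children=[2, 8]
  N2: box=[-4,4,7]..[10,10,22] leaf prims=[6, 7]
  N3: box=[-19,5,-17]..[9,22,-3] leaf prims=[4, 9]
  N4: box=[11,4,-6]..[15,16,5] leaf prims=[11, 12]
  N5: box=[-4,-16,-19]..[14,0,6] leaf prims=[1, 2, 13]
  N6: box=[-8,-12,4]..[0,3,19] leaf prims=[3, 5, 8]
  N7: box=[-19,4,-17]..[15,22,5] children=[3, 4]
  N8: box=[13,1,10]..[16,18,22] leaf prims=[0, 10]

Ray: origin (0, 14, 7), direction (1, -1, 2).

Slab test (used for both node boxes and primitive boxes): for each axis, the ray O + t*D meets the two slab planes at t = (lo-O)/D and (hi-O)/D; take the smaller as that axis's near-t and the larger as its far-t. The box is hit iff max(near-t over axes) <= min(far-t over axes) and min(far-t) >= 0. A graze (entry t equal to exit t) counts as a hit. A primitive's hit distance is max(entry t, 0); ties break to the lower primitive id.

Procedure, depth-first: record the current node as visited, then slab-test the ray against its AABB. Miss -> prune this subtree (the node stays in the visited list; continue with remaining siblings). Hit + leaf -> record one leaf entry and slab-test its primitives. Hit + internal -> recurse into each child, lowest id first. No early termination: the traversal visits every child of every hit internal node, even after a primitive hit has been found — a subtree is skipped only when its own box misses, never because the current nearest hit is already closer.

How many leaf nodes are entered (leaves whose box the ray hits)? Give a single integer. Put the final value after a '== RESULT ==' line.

Traverse from the root:
N0 x:[-19,16] y:[-8,30] z:[-13,15/2] -> hit [-8,15/2], descend [1, 5, 6, 7]
  N1 x:[-4,16] y:[-4,13] z:[0,15/2] -> hit [0,15/2], descend [2, 8]
    N2 x:[-4,10] y:[4,10] z:[0,15/2] -> hit [4,15/2] leaf, test {P6(miss), P7(miss)}
    N8 x:[13,16] y:[-4,13] z:[3/2,15/2] -> miss, prune
  N5 x:[-4,14] y:[14,30] z:[-13,-1/2] -> miss, prune
  N6 x:[-8,0] y:[11,26] z:[-3/2,6] -> miss, prune
  N7 x:[-19,15] y:[-8,10] z:[-12,-1] -> miss, prune

order=[0, 1, 2, 8, 5, 6, 7]  |boxes|=7  |leaves|=1  hit=miss

== RESULT ==
1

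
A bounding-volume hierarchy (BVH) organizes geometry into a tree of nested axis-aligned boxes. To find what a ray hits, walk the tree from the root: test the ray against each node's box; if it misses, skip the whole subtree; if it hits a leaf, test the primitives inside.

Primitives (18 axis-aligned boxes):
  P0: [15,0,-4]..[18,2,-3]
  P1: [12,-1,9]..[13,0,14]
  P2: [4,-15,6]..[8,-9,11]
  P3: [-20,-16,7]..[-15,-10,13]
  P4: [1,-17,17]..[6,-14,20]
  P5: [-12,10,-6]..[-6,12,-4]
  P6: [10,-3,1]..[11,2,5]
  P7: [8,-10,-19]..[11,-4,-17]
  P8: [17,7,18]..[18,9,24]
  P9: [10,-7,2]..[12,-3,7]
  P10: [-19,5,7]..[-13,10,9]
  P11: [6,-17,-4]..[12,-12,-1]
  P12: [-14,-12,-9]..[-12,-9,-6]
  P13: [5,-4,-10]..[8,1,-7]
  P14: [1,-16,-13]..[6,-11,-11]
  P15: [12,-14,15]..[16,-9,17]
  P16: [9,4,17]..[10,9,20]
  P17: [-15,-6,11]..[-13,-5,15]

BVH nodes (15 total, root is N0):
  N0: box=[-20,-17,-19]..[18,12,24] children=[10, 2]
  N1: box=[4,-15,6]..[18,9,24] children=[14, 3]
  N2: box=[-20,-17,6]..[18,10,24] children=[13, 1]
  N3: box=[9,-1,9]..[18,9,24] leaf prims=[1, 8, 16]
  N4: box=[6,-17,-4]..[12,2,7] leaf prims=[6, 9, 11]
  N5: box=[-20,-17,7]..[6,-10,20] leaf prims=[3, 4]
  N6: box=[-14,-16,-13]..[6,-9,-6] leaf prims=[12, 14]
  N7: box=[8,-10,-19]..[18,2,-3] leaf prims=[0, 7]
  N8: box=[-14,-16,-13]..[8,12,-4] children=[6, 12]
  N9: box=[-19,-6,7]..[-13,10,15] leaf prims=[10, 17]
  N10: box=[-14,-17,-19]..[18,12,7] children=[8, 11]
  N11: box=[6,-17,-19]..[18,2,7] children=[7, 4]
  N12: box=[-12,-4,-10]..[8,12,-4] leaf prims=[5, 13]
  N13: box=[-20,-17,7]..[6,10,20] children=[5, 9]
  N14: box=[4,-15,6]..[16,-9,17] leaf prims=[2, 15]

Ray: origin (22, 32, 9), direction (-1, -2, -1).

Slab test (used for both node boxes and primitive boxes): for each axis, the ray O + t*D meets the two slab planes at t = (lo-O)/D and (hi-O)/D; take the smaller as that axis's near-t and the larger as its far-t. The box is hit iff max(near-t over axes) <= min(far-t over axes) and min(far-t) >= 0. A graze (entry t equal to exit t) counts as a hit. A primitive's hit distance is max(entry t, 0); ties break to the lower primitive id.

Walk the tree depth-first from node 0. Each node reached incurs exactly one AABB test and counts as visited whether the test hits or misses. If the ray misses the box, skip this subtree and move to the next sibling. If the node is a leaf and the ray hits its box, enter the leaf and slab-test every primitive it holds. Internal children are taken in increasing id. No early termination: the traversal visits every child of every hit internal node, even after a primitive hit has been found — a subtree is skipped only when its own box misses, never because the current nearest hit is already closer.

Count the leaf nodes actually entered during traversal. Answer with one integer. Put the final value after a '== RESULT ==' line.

Trace the traversal:
N0 x:[4,42] y:[10,49/2] z:[-15,28] -> hit [10,49/2], descend [2, 10]
  N2 x:[4,42] y:[11,49/2] z:[-15,3] -> miss, prune
  N10 x:[4,36] y:[10,49/2] z:[2,28] -> hit [10,49/2], descend [8, 11]
    N8 x:[14,36] y:[10,24] z:[13,22] -> hit [14,22], descend [6, 12]
      N6 x:[16,36] y:[41/2,24] z:[15,22] -> hit [41/2,22] leaf, test {P12(miss), P14(miss)}
      N12 x:[14,34] y:[10,18] z:[13,19] -> hit [14,18] leaf, test {P5(miss), P13@t=16}
    N11 x:[4,16] y:[15,49/2] z:[2,28] -> hit [15,16], descend [4, 7]
      N4 x:[10,16] y:[15,49/2] z:[2,13] -> miss, prune
      N7 x:[4,14] y:[15,21] z:[12,28] -> miss, prune

9 AABB tests over nodes [0, 2, 10, 8, 6, 12, 11, 4, 7]; 2 leaves entered; closest P13.

== RESULT ==
2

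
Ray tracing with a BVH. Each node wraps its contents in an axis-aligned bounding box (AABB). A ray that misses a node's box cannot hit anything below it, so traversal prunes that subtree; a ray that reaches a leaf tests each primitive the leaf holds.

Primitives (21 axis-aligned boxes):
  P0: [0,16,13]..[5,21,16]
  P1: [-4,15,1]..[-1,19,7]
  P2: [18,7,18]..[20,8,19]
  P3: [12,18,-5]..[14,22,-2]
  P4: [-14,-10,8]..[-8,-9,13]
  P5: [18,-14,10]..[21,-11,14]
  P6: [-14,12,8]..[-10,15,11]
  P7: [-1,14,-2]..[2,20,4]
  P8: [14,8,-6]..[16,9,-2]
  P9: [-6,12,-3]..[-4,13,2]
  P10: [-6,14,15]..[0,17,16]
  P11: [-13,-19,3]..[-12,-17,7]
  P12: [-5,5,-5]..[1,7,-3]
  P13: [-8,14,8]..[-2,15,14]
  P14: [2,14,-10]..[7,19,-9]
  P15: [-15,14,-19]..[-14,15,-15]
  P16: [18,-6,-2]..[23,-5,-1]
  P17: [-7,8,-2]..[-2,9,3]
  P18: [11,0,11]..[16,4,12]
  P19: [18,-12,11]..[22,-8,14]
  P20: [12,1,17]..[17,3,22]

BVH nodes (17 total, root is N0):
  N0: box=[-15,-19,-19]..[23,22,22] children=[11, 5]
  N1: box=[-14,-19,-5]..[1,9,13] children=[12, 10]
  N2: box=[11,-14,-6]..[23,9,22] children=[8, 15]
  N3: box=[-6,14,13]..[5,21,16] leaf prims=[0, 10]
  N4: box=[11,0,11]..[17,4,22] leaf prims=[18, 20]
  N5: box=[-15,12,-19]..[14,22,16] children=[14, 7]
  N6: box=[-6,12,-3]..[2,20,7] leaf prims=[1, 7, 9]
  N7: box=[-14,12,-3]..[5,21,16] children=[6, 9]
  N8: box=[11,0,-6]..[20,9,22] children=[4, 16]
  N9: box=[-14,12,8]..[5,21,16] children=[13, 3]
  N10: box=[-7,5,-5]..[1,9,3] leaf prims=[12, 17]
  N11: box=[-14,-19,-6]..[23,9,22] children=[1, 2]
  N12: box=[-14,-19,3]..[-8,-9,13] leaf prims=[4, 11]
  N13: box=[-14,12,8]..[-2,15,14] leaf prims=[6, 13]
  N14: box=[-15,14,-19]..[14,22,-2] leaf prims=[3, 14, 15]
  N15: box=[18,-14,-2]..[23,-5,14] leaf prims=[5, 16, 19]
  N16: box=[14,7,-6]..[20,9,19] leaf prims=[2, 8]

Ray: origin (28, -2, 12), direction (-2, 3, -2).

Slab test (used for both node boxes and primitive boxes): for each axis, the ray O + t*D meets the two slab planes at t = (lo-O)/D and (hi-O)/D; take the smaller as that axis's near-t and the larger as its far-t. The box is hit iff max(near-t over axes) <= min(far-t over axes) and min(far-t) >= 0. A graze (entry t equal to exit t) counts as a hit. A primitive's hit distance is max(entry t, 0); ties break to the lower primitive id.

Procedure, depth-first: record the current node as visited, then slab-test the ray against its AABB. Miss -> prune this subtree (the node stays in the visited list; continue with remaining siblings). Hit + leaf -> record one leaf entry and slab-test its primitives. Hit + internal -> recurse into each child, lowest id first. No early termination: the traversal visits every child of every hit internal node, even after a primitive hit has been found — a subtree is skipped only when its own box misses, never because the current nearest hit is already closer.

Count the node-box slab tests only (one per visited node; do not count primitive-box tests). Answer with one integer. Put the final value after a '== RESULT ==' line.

Traverse from the root:
N0 x:[5/2,43/2] y:[-17/3,8] z:[-5,31/2] -> hit [5/2,8], descend [5, 11]
  N5 x:[7,43/2] y:[14/3,8] z:[-2,31/2] -> hit [7,8], descend [7, 14]
    N7 x:[23/2,21] y:[14/3,23/3] z:[-2,15/2] -> miss, prune
    N14 x:[7,43/2] y:[16/3,8] z:[7,31/2] -> hit [7,8] leaf, test {P3@t=7, P14(miss), P15(miss)}
  N11 x:[5/2,21] y:[-17/3,11/3] z:[-5,9] -> hit [5/2,11/3], descend [1, 2]
    N1 x:[27/2,21] y:[-17/3,11/3] z:[-1/2,17/2] -> miss, prune
    N2 x:[5/2,17/2] y:[-4,11/3] z:[-5,9] -> hit [5/2,11/3], descend [8, 15]
      N8 x:[4,17/2] y:[2/3,11/3] z:[-5,9] -> miss, prune
      N15 x:[5/2,5] y:[-4,-1] z:[-1,7] -> miss, prune

order=[0, 5, 7, 14, 11, 1, 2, 8, 15]  |boxes|=9  |leaves|=1  hit=P3

== RESULT ==
9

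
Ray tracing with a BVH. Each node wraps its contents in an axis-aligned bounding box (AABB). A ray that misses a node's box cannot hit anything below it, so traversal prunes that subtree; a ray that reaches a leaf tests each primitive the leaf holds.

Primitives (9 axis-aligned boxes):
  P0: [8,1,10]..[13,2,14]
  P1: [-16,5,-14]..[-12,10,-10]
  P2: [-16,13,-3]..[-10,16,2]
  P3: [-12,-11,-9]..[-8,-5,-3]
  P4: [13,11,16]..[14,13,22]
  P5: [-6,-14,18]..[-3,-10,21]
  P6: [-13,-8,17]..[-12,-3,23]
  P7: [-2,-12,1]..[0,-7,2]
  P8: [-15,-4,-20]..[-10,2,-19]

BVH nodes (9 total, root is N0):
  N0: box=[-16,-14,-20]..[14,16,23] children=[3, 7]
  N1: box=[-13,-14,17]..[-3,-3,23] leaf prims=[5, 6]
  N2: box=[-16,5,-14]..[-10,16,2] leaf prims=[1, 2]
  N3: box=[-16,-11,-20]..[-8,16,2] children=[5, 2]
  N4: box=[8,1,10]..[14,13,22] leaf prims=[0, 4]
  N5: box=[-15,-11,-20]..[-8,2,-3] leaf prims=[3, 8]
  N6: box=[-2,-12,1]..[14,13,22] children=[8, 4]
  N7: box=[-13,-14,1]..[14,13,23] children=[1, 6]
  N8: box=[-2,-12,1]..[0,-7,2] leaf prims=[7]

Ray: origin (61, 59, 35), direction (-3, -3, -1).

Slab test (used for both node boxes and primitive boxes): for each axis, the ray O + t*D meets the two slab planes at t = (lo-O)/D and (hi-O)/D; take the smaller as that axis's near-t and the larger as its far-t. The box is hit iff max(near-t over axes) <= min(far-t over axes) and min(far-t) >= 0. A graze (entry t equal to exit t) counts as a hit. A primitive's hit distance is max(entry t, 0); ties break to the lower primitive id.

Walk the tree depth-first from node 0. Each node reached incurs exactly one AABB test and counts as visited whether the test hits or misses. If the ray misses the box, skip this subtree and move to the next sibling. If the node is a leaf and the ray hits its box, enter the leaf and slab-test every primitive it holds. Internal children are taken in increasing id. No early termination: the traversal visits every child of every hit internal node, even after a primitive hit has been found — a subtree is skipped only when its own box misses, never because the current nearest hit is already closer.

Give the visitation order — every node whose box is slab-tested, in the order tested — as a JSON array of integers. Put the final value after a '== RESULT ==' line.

Trace the traversal:
N0 x:[47/3,77/3] y:[43/3,73/3] z:[12,55] -> hit [47/3,73/3], descend [3, 7]
  N3 x:[23,77/3] y:[43/3,70/3] z:[33,55] -> miss, prune
  N7 x:[47/3,74/3] y:[46/3,73/3] z:[12,34] -> hit [47/3,73/3], descend [1, 6]
    N1 x:[64/3,74/3] y:[62/3,73/3] z:[12,18] -> miss, prune
    N6 x:[47/3,21] y:[46/3,71/3] z:[13,34] -> hit [47/3,21], descend [4, 8]
      N4 x:[47/3,53/3] y:[46/3,58/3] z:[13,25] -> hit [47/3,53/3] leaf, test {P0(miss), P4@t=47/3}
      N8 x:[61/3,21] y:[22,71/3] z:[33,34] -> miss, prune

order=[0, 3, 7, 1, 6, 4, 8]  |boxes|=7  |leaves|=1  hit=P4

== RESULT ==
[0, 3, 7, 1, 6, 4, 8]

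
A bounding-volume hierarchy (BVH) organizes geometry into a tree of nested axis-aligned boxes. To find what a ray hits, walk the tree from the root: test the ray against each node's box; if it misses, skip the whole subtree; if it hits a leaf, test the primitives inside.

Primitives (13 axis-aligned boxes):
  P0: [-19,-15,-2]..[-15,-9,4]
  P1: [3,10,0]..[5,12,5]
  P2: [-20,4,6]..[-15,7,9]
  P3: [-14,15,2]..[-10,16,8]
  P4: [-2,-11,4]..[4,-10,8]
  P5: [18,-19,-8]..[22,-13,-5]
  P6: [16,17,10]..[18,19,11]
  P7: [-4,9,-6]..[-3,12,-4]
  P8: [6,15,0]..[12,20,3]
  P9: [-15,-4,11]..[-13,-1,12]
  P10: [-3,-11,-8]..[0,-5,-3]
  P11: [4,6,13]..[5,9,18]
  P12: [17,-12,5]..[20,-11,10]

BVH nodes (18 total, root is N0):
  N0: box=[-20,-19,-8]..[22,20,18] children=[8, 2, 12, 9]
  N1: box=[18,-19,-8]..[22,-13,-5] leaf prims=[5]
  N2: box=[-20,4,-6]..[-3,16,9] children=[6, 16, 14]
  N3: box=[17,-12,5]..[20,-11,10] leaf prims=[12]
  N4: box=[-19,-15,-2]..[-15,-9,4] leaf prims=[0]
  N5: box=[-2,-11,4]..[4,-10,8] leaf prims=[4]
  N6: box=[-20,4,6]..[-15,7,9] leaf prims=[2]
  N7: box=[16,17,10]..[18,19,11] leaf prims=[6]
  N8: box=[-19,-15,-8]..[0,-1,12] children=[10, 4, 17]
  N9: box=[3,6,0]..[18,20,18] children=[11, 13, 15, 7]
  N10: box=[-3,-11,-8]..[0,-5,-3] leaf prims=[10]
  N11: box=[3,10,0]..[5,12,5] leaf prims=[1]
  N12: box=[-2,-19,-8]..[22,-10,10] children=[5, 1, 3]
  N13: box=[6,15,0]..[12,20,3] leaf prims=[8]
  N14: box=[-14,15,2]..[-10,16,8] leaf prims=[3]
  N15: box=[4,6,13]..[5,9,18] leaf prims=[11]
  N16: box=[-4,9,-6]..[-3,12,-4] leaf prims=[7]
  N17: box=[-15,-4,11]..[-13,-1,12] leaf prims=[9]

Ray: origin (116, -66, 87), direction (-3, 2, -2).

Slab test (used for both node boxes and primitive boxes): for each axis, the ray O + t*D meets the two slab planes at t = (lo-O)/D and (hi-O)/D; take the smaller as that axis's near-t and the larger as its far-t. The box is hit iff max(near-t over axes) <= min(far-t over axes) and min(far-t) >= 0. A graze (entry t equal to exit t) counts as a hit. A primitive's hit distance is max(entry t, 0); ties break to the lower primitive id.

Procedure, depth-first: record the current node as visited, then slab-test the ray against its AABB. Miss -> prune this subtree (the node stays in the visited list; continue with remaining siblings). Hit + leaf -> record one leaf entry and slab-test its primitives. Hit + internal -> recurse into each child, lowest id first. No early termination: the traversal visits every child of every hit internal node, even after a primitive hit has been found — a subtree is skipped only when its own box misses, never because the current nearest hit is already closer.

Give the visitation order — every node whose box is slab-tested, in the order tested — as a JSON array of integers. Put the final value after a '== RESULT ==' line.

Walk:
N0 x:[94/3,136/3] y:[47/2,43] z:[69/2,95/2] -> hit [69/2,43], descend [2, 8, 9, 12]
  N2 x:[119/3,136/3] y:[35,41] z:[39,93/2] -> hit [119/3,41], descend [6, 14, 16]
    N6 x:[131/3,136/3] y:[35,73/2] z:[39,81/2] -> miss, prune
    N14 x:[42,130/3] y:[81/2,41] z:[79/2,85/2] -> miss, prune
    N16 x:[119/3,40] y:[75/2,39] z:[91/2,93/2] -> miss, prune
  N8 x:[116/3,45] y:[51/2,65/2] z:[75/2,95/2] -> miss, prune
  N9 x:[98/3,113/3] y:[36,43] z:[69/2,87/2] -> hit [36,113/3], descend [7, 11, 13, 15]
    N7 x:[98/3,100/3] y:[83/2,85/2] z:[38,77/2] -> miss, prune
    N11 x:[37,113/3] y:[38,39] z:[41,87/2] -> miss, prune
    N13 x:[104/3,110/3] y:[81/2,43] z:[42,87/2] -> miss, prune
    N15 x:[37,112/3] y:[36,75/2] z:[69/2,37] -> hit [37,37] leaf, test {P11@t=37}
  N12 x:[94/3,118/3] y:[47/2,28] z:[77/2,95/2] -> miss, prune

12 AABB tests over nodes [0, 2, 6, 14, 16, 8, 9, 7, 11, 13, 15, 12]; 1 leaf entered; closest P11.

== RESULT ==
[0, 2, 6, 14, 16, 8, 9, 7, 11, 13, 15, 12]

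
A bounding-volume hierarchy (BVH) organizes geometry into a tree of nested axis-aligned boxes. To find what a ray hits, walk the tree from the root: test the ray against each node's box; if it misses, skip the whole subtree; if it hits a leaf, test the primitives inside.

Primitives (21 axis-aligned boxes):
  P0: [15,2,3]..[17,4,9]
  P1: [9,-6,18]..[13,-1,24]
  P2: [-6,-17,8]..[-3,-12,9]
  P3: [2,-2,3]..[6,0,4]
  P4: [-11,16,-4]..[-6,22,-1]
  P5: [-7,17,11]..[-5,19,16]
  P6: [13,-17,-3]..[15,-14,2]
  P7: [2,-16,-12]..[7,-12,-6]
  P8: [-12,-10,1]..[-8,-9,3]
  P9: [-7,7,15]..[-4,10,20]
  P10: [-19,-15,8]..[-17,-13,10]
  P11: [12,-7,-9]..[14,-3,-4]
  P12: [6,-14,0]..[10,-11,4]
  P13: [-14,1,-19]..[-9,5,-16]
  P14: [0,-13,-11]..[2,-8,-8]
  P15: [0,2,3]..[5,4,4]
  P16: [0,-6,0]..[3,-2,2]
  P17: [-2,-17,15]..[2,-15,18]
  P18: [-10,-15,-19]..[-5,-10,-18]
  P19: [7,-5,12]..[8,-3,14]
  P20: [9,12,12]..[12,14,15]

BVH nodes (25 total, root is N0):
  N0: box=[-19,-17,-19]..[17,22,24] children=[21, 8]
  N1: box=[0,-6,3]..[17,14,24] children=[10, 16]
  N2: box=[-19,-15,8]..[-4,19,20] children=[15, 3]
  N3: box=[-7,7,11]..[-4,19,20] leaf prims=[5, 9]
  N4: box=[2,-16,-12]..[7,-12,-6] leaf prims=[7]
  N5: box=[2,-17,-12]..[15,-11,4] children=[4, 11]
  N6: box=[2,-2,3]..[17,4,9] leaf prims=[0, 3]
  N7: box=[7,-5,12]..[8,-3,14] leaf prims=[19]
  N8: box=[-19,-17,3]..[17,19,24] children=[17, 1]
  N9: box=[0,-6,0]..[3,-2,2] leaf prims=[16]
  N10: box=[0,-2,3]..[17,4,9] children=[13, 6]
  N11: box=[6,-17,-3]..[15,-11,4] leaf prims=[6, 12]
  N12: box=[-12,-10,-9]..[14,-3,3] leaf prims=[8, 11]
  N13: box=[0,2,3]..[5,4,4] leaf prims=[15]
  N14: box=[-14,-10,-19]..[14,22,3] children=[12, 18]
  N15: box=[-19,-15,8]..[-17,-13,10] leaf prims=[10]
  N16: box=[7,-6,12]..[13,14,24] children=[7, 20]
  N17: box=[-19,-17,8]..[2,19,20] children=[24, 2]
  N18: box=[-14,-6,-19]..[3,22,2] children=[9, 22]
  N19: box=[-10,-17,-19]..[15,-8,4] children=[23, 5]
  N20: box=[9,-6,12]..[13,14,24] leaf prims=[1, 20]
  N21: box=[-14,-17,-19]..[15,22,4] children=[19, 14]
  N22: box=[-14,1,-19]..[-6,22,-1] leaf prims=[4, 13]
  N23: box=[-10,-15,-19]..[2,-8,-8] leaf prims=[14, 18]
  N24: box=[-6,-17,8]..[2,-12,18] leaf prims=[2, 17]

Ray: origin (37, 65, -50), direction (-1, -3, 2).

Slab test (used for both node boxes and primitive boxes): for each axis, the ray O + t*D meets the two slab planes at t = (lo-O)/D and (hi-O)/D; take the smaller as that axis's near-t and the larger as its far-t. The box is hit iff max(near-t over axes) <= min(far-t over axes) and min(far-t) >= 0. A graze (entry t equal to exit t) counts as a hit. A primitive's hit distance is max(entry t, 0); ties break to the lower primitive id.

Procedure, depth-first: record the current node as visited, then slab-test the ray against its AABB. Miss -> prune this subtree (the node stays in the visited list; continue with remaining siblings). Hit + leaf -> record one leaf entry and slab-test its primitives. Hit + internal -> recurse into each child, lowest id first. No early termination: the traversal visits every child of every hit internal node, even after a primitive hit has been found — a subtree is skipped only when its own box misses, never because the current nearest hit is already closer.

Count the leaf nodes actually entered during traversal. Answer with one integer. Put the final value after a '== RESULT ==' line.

Trace the traversal:
N0 x:[20,56] y:[43/3,82/3] z:[31/2,37] -> hit [20,82/3], descend [8, 21]
  N8 x:[20,56] y:[46/3,82/3] z:[53/2,37] -> hit [53/2,82/3], descend [1, 17]
    N1 x:[20,37] y:[17,71/3] z:[53/2,37] -> miss, prune
    N17 x:[35,56] y:[46/3,82/3] z:[29,35] -> miss, prune
  N21 x:[22,51] y:[43/3,82/3] z:[31/2,27] -> hit [22,27], descend [14, 19]
    N14 x:[23,51] y:[43/3,25] z:[31/2,53/2] -> hit [23,25], descend [12, 18]
      N12 x:[23,49] y:[68/3,25] z:[41/2,53/2] -> hit [23,25] leaf, test {P8(miss), P11@t=23}
      N18 x:[34,51] y:[43/3,71/3] z:[31/2,26] -> miss, prune
    N19 x:[22,47] y:[73/3,82/3] z:[31/2,27] -> hit [73/3,27], descend [5, 23]
      N5 x:[22,35] y:[76/3,82/3] z:[19,27] -> hit [76/3,27], descend [4, 11]
        N4 x:[30,35] y:[77/3,27] z:[19,22] -> miss, prune
        N11 x:[22,31] y:[76/3,82/3] z:[47/2,27] -> hit [76/3,27] leaf, test {P6(miss), P12(miss)}
      N23 x:[35,47] y:[73/3,80/3] z:[31/2,21] -> miss, prune

Visited [0, 8, 1, 17, 21, 14, 12, 18, 19, 5, 4, 11, 23]. Tests: 13 box, 2 leaf. Nearest: P11.

== RESULT ==
2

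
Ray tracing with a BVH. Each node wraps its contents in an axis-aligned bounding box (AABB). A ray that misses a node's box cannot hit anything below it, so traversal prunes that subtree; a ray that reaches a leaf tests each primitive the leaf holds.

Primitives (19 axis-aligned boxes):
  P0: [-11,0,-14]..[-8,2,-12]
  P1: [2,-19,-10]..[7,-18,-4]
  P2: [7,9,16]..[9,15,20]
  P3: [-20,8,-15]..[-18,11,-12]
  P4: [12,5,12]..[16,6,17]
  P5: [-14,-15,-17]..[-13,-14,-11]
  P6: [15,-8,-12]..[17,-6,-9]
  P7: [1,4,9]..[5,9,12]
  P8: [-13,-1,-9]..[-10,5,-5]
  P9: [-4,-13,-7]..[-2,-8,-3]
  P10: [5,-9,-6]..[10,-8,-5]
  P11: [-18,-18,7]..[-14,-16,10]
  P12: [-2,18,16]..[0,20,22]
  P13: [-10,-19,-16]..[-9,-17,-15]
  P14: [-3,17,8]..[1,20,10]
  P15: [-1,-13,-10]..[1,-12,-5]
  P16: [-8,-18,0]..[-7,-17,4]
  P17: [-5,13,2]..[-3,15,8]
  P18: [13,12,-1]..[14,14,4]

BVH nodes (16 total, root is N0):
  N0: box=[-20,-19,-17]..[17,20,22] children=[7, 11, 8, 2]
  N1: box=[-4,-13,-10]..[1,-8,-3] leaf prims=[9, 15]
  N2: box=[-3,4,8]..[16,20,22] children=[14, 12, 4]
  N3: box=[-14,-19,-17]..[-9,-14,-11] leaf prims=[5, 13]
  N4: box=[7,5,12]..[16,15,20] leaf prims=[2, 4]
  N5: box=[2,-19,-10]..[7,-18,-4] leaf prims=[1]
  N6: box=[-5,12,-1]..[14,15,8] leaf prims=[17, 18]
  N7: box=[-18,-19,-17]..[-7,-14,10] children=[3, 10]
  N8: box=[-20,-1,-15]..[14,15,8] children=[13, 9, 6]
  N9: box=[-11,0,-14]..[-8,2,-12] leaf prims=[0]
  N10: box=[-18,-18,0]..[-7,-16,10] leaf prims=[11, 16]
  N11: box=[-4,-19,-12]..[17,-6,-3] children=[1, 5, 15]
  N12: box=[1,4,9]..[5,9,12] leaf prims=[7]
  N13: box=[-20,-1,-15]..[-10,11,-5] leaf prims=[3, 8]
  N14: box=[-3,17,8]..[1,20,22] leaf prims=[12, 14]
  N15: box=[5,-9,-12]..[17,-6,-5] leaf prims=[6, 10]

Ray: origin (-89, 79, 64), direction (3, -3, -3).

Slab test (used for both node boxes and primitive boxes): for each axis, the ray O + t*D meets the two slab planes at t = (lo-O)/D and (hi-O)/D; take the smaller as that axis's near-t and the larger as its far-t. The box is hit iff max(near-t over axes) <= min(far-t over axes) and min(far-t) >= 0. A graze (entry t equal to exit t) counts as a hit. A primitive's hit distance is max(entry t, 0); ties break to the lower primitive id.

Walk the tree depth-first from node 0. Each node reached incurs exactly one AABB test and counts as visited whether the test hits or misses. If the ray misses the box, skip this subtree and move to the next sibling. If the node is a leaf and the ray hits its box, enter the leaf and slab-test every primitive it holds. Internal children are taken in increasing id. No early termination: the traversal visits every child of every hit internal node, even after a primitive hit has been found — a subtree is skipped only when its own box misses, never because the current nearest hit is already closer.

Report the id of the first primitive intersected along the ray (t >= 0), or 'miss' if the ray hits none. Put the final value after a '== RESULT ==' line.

Trace the traversal:
N0 x:[23,106/3] y:[59/3,98/3] z:[14,27] -> hit [23,27], descend [2, 7, 8, 11]
  N2 x:[86/3,35] y:[59/3,25] z:[14,56/3] -> miss, prune
  N7 x:[71/3,82/3] y:[31,98/3] z:[18,27] -> miss, prune
  N8 x:[23,103/3] y:[64/3,80/3] z:[56/3,79/3] -> hit [23,79/3], descend [6, 9, 13]
    N6 x:[28,103/3] y:[64/3,67/3] z:[56/3,65/3] -> miss, prune
    N9 x:[26,27] y:[77/3,79/3] z:[76/3,26] -> hit [26,26] leaf, test {P0@t=26}
    N13 x:[23,79/3] y:[68/3,80/3] z:[23,79/3] -> hit [23,79/3] leaf, test {P3(miss), P8(miss)}
  N11 x:[85/3,106/3] y:[85/3,98/3] z:[67/3,76/3] -> miss, prune

Summary -> nodes [0, 2, 7, 8, 6, 9, 13, 11]; box-tests=8; leaf-entries=2; first=P0

== RESULT ==
0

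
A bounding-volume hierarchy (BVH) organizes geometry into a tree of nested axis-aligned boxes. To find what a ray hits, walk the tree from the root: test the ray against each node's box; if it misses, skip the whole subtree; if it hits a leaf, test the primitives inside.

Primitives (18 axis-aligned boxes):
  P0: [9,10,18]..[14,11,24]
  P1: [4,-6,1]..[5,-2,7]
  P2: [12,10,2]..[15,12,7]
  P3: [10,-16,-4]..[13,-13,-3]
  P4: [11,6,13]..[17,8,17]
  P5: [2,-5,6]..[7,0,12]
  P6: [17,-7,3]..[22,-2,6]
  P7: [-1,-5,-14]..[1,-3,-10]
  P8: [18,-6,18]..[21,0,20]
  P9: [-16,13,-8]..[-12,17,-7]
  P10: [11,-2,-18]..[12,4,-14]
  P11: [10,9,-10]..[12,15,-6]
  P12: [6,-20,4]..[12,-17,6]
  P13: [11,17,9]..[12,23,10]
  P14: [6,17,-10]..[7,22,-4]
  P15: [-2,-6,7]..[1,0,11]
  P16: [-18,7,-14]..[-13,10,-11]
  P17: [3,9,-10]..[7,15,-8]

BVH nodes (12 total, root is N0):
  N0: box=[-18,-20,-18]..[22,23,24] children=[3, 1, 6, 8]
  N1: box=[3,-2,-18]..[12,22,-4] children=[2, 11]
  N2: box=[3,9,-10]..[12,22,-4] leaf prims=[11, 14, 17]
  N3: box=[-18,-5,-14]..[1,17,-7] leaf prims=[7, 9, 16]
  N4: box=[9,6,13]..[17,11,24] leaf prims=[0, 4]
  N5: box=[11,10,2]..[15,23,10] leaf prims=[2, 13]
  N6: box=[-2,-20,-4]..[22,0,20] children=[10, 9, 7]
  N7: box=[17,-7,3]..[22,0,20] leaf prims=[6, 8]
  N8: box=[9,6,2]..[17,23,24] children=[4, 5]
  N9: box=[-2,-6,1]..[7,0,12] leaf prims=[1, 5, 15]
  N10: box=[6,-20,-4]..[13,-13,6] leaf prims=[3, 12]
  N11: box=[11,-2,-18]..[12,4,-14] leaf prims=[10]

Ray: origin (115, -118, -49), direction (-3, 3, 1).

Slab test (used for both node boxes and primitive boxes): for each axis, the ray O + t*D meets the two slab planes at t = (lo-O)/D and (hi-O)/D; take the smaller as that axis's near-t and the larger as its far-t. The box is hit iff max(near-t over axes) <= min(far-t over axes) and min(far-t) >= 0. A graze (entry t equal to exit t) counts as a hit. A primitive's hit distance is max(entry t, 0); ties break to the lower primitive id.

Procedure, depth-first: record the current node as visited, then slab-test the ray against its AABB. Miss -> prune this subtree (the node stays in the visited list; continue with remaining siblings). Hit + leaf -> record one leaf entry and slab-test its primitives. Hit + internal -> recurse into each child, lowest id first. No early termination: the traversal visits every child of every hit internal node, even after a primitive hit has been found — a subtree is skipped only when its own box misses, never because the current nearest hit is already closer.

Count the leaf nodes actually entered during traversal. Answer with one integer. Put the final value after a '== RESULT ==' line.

Traverse from the root:
N0 x:[31,133/3] y:[98/3,47] z:[31,73] -> hit [98/3,133/3], descend [1, 3, 6, 8]
  N1 x:[103/3,112/3] y:[116/3,140/3] z:[31,45] -> miss, prune
  N3 x:[38,133/3] y:[113/3,45] z:[35,42] -> hit [38,42] leaf, test {P7@t=38, P9(miss), P16(miss)}
  N6 x:[31,39] y:[98/3,118/3] z:[45,69] -> miss, prune
  N8 x:[98/3,106/3] y:[124/3,47] z:[51,73] -> miss, prune

Visited [0, 1, 3, 6, 8]. Tests: 5 box, 1 leaf. Nearest: P7.

== RESULT ==
1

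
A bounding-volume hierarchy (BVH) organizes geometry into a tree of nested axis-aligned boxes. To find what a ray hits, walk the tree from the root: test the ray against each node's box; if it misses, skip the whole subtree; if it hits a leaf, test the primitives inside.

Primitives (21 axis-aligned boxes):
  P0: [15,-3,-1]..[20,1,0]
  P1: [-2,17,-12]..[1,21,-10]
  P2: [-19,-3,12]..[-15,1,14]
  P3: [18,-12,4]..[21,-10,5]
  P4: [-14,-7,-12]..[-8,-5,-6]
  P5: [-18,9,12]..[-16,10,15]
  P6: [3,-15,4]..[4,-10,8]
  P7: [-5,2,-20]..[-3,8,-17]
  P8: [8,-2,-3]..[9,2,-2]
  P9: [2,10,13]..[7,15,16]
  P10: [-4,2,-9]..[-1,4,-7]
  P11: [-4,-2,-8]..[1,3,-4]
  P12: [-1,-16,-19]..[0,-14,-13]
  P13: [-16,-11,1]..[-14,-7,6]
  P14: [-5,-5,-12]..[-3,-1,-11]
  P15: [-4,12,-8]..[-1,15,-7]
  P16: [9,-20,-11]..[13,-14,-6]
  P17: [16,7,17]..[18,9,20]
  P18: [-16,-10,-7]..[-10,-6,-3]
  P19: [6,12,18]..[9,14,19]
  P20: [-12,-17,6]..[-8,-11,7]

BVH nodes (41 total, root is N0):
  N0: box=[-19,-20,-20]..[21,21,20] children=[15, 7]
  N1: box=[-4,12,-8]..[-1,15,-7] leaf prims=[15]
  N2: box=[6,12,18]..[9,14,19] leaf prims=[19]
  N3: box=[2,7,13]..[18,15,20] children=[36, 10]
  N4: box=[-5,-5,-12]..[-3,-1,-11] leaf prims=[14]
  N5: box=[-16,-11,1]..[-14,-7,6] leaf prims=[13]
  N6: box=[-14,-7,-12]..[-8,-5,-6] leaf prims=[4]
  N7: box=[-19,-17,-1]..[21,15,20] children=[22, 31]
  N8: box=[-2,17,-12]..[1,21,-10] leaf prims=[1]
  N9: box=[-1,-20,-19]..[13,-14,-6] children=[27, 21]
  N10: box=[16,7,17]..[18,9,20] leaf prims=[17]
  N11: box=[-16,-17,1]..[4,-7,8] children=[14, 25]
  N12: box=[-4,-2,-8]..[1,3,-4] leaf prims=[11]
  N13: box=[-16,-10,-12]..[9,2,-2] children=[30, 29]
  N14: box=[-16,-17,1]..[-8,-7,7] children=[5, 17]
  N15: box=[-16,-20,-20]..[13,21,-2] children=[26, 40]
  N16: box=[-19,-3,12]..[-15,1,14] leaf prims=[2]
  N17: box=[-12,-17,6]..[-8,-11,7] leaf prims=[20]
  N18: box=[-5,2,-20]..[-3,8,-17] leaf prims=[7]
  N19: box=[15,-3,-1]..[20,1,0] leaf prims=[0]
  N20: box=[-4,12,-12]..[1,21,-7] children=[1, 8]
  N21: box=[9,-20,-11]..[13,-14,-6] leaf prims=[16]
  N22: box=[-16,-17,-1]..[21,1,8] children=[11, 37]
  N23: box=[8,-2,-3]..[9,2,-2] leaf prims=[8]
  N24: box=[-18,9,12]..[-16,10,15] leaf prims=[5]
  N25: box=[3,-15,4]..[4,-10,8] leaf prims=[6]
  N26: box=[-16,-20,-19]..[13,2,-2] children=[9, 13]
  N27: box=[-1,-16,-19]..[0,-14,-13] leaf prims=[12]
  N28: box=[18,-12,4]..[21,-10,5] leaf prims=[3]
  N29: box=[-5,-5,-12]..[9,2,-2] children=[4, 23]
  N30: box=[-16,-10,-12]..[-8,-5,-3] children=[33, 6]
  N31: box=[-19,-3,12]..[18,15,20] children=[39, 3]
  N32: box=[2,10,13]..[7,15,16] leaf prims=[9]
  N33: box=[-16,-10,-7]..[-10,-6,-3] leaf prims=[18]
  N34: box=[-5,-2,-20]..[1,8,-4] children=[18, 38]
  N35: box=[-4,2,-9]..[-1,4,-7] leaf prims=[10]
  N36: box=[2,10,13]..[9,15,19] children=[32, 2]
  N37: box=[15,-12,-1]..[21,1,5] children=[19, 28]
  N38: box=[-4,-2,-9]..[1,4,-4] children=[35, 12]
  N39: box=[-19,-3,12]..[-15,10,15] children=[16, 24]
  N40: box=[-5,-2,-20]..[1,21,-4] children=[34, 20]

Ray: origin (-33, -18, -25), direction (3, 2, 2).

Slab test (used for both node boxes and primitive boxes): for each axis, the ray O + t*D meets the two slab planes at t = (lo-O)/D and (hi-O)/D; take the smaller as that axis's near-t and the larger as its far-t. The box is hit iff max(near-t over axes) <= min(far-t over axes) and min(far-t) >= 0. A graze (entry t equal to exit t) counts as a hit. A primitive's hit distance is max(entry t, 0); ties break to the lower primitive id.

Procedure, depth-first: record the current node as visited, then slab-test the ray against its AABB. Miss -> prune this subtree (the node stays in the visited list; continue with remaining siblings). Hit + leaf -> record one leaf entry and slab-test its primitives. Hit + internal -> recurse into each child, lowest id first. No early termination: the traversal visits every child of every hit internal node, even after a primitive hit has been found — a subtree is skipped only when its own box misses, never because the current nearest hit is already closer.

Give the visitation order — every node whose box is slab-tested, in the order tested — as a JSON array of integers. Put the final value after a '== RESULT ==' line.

Walk:
N0 x:[14/3,18] y:[-1,39/2] z:[5/2,45/2] -> hit [14/3,18], descend [7, 15]
  N7 x:[14/3,18] y:[1/2,33/2] z:[12,45/2] -> hit [12,33/2], descend [22, 31]
    N22 x:[17/3,18] y:[1/2,19/2] z:[12,33/2] -> miss, prune
    N31 x:[14/3,17] y:[15/2,33/2] z:[37/2,45/2] -> miss, prune
  N15 x:[17/3,46/3] y:[-1,39/2] z:[5/2,23/2] -> hit [17/3,23/2], descend [26, 40]
    N26 x:[17/3,46/3] y:[-1,10] z:[3,23/2] -> hit [17/3,10], descend [9, 13]
      N9 x:[32/3,46/3] y:[-1,2] z:[3,19/2] -> miss, prune
      N13 x:[17/3,14] y:[4,10] z:[13/2,23/2] -> hit [13/2,10], descend [29, 30]
        N29 x:[28/3,14] y:[13/2,10] z:[13/2,23/2] -> hit [28/3,10], descend [4, 23]
          N4 x:[28/3,10] y:[13/2,17/2] z:[13/2,7] -> miss, prune
          N23 x:[41/3,14] y:[8,10] z:[11,23/2] -> miss, prune
        N30 x:[17/3,25/3] y:[4,13/2] z:[13/2,11] -> hit [13/2,13/2], descend [6, 33]
          N6 x:[19/3,25/3] y:[11/2,13/2] z:[13/2,19/2] -> hit [13/2,13/2] leaf, test {P4@t=13/2}
          N33 x:[17/3,23/3] y:[4,6] z:[9,11] -> miss, prune
    N40 x:[28/3,34/3] y:[8,39/2] z:[5/2,21/2] -> hit [28/3,21/2], descend [20, 34]
      N20 x:[29/3,34/3] y:[15,39/2] z:[13/2,9] -> miss, prune
      N34 x:[28/3,34/3] y:[8,13] z:[5/2,21/2] -> hit [28/3,21/2], descend [18, 38]
        N18 x:[28/3,10] y:[10,13] z:[5/2,4] -> miss, prune
        N38 x:[29/3,34/3] y:[8,11] z:[8,21/2] -> hit [29/3,21/2], descend [12, 35]
          N12 x:[29/3,34/3] y:[8,21/2] z:[17/2,21/2] -> hit [29/3,21/2] leaf, test {P11@t=29/3}
          N35 x:[29/3,32/3] y:[10,11] z:[8,9] -> miss, prune

order=[0, 7, 22, 31, 15, 26, 9, 13, 29, 4, 23, 30, 6, 33, 40, 20, 34, 18, 38, 12, 35]  |boxes|=21  |leaves|=2  hit=P4

== RESULT ==
[0, 7, 22, 31, 15, 26, 9, 13, 29, 4, 23, 30, 6, 33, 40, 20, 34, 18, 38, 12, 35]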